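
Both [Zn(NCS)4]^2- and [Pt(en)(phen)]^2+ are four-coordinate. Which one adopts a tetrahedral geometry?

[Zn(NCS)4]^2-

For [Zn(NCS)4]^2-: Summing ligand charges against the −2 overall charge gives an oxidation state of +2 for zinc. Zn sits in group 12, so the d-electron count is 12 − 2 = 10. A d¹⁰ ion has no crystal-field stabilisation preference between square planar and tetrahedral, so four ligands adopt the sterically favoured tetrahedral geometry. → tetrahedral.
For [Pt(en)(phen)]^2+: Ethylenediamine is neutral; 1,10-phenanthroline is neutral; balancing the +2 overall charge requires Pt(II). Group 10 minus oxidation state 2 gives a d⁸ configuration. A 5d d⁸ ion has a large crystal-field splitting; square planar leaves the high-energy d_{x²−y²} orbital empty and maximises CFSE. → square planar.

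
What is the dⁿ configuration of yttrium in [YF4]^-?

d⁰

Ligand charges: each fluoride is −1. With an overall charge of −1 the yttrium centre must be in the +3 oxidation state.
Yttrium is a group-3 element; Y(III) is therefore d⁰.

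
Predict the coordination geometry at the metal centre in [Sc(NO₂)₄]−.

Each nitro (N-bound nitrite) is −1; balancing the −1 overall charge requires Sc(III).
Sc sits in group 3, so the d-electron count is 3 − 3 = 0.
Coordination number: 4.
A d⁰ ion has no crystal-field stabilisation preference between square planar and tetrahedral, so four ligands adopt the sterically favoured tetrahedral geometry.

tetrahedral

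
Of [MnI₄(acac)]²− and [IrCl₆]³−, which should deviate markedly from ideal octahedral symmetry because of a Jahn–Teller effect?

[MnI₄(acac)]²−

[MnI₄(acac)]²−: Each iodide is −1; each acetylacetonate is −1; balancing the −2 overall charge requires Mn(III). Manganese is a group-7 element; Mn(III) is therefore d⁴. Acetylacetonate and iodide are weak-field ligands for a first-row metal, so the complex is high-spin. The t₂g³e_g¹ (high-spin) configuration has an unevenly filled e_g set; the Jahn–Teller theorem predicts a tetragonal distortion (typically axial elongation) to lift the degeneracy.
[IrCl₆]³−: Each chloride is −1; balancing the −3 overall charge requires Ir(III). Group 9 minus oxidation state 3 gives a d⁶ configuration. A 5d ion has a large Δₒ and is invariably low-spin. The d⁶ configuration leaves the e_g set evenly filled (or empty) — no strong Jahn–Teller driving force.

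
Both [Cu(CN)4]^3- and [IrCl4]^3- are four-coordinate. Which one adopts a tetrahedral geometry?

For [Cu(CN)4]^3-: Summing ligand charges against the −3 overall charge gives an oxidation state of +1 for copper. Group 11 minus oxidation state 1 gives a d¹⁰ configuration. A d¹⁰ ion has no crystal-field stabilisation preference between square planar and tetrahedral, so four ligands adopt the sterically favoured tetrahedral geometry. → tetrahedral.
For [IrCl4]^3-: Ligand charges: each chloride is −1. With an overall charge of −3 the iridium centre must be in the +1 oxidation state. Iridium is a group-9 element; Ir(I) is therefore d⁸. A 5d d⁸ ion has a large crystal-field splitting; square planar leaves the high-energy d_{x²−y²} orbital empty and maximises CFSE. → square planar.

[Cu(CN)4]^3-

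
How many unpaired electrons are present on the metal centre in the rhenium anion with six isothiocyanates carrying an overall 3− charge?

2 unpaired electrons

Each isothiocyanate is −1; balancing the −3 overall charge requires Re(III).
Group 7 minus oxidation state 3 gives a d⁴ configuration.
The spin state decides the count: a 5d ion has a large Δₒ and is invariably low-spin.
An octahedral low-spin d⁴ ion is t₂g⁴e_g⁰, giving 2 unpaired electrons.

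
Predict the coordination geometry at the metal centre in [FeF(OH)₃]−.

Summing ligand charges against the −1 overall charge gives an oxidation state of +3 for iron.
Group 8 minus oxidation state 3 gives a d⁵ configuration.
Coordination number: 4.
Fluoride and hydroxide are weak-field ligands.
A high-spin d⁵ ion has zero CFSE in either geometry, so four ligands adopt the sterically favoured tetrahedral geometry.

tetrahedral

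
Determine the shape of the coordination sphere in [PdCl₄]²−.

square planar

Each chloride is −1; balancing the −2 overall charge requires Pd(II).
Pd sits in group 10, so the d-electron count is 10 − 2 = 8.
Coordination number: 4.
A 4d d⁸ ion has a large crystal-field splitting; square planar leaves the high-energy d_{x²−y²} orbital empty and maximises CFSE.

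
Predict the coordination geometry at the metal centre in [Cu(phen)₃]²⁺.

1,10-phenanthroline is neutral; balancing the +2 overall charge requires Cu(II).
Cu sits in group 11, so the d-electron count is 11 − 2 = 9.
Counting donor atoms: 3×1,10-phenanthroline (bidentate) → 6 donors. Coordination number = 6.
Six donors around a single metal centre give an octahedral coordination sphere.

octahedral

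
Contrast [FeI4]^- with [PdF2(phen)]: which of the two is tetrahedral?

[FeI4]^-

For [FeI4]^-: Each iodide is −1; balancing the −1 overall charge requires Fe(III). Iron is a group-8 element; Fe(III) is therefore d⁵. A high-spin d⁵ ion has zero CFSE in either geometry, so four ligands adopt the sterically favoured tetrahedral geometry. → tetrahedral.
For [PdF2(phen)]: Each fluoride is −1; 1,10-phenanthroline is neutral; balancing the 0 overall charge requires Pd(II). Group 10 minus oxidation state 2 gives a d⁸ configuration. A 4d d⁸ ion has a large crystal-field splitting; square planar leaves the high-energy d_{x²−y²} orbital empty and maximises CFSE. → square planar.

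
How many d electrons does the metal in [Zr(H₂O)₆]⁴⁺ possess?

d⁰

Summing ligand charges against the +4 overall charge gives an oxidation state of +4 for zirconium.
Zr sits in group 4, so the d-electron count is 4 − 4 = 0.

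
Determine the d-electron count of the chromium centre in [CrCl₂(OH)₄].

d⁰

Ligand charges: each chloride is −1; each hydroxide is −1. With an overall charge of 0 the chromium centre must be in the +6 oxidation state.
Group 6 minus oxidation state 6 gives a d⁰ configuration.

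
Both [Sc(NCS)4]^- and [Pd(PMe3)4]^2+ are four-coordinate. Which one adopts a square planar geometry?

For [Sc(NCS)4]^-: Each isothiocyanate is −1; balancing the −1 overall charge requires Sc(III). Group 3 minus oxidation state 3 gives a d⁰ configuration. A d⁰ ion has no crystal-field stabilisation preference between square planar and tetrahedral, so four ligands adopt the sterically favoured tetrahedral geometry. → tetrahedral.
For [Pd(PMe3)4]^2+: Ligand charges: trimethylphosphine is neutral. With an overall charge of +2 the palladium centre must be in the +2 oxidation state. Pd sits in group 10, so the d-electron count is 10 − 2 = 8. A 4d d⁸ ion has a large crystal-field splitting; square planar leaves the high-energy d_{x²−y²} orbital empty and maximises CFSE. → square planar.

[Pd(PMe3)4]^2+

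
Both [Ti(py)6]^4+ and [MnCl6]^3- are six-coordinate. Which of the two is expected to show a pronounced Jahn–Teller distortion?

[MnCl6]^3-

[Ti(py)6]^4+: Pyridine is neutral; balancing the +4 overall charge requires Ti(IV). Titanium is a group-4 element; Ti(IV) is therefore d⁰. The d⁰ configuration leaves the e_g set evenly filled (or empty) — no strong Jahn–Teller driving force.
[MnCl6]^3-: Ligand charges: each chloride is −1. With an overall charge of −3 the manganese centre must be in the +3 oxidation state. Group 7 minus oxidation state 3 gives a d⁴ configuration. Chloride is a weak-field ligand for a first-row metal, so the complex is high-spin. The t₂g³e_g¹ (high-spin) configuration has an unevenly filled e_g set; the Jahn–Teller theorem predicts a tetragonal distortion (typically axial elongation) to lift the degeneracy.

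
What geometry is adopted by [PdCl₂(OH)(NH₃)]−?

Ligand charges: each chloride is −1; each hydroxide is −1; ammonia is neutral. With an overall charge of −1 the palladium centre must be in the +2 oxidation state.
Group 10 minus oxidation state 2 gives a d⁸ configuration.
Coordination number: 4.
A 4d d⁸ ion has a large crystal-field splitting; square planar leaves the high-energy d_{x²−y²} orbital empty and maximises CFSE.

square planar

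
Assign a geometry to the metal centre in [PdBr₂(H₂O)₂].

square planar

Each bromide is −1; water is neutral; balancing the 0 overall charge requires Pd(II).
Palladium is a group-10 element; Pd(II) is therefore d⁸.
Coordination number: 4.
A 4d d⁸ ion has a large crystal-field splitting; square planar leaves the high-energy d_{x²−y²} orbital empty and maximises CFSE.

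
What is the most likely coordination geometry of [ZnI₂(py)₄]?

Each iodide is −1; pyridine is neutral; balancing the 0 overall charge requires Zn(II).
Zn sits in group 12, so the d-electron count is 12 − 2 = 10.
Coordination number: 6.
Six donors around a single metal centre give an octahedral coordination sphere.

octahedral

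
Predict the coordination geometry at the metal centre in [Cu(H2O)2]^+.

Water is neutral; balancing the +1 overall charge requires Cu(I).
Cu sits in group 11, so the d-electron count is 11 − 1 = 10.
With 2 monodentate ligands the coordination number is 2.
A d¹⁰ ion with only two ligands adopts a linear arrangement (sp hybridisation; no CFSE preference).

linear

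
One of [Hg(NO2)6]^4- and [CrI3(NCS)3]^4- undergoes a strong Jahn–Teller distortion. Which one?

[CrI3(NCS)3]^4-

[Hg(NO2)6]^4-: Summing ligand charges against the −4 overall charge gives an oxidation state of +2 for mercury. Group 12 minus oxidation state 2 gives a d¹⁰ configuration. The d¹⁰ configuration leaves the e_g set evenly filled (or empty) — no strong Jahn–Teller driving force.
[CrI3(NCS)3]^4-: Each iodide is −1; each isothiocyanate is −1; balancing the −4 overall charge requires Cr(II). Group 6 minus oxidation state 2 gives a d⁴ configuration. Iodide and isothiocyanate are weak-field ligands for a first-row metal, so the complex is high-spin. The t₂g³e_g¹ (high-spin) configuration has an unevenly filled e_g set; the Jahn–Teller theorem predicts a tetragonal distortion (typically axial elongation) to lift the degeneracy.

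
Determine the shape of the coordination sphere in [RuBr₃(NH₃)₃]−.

octahedral

Summing ligand charges against the −1 overall charge gives an oxidation state of +2 for ruthenium.
Group 8 minus oxidation state 2 gives a d⁶ configuration.
Coordination number: 6.
Six donors around a single metal centre give an octahedral coordination sphere.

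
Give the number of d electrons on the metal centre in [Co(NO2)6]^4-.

d7

Summing ligand charges against the −4 overall charge gives an oxidation state of +2 for cobalt.
Group 9 minus oxidation state 2 gives a d⁷ configuration.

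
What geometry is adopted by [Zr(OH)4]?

tetrahedral

Each hydroxide is −1; balancing the 0 overall charge requires Zr(IV).
Zr sits in group 4, so the d-electron count is 4 − 4 = 0.
With 4 monodentate ligands the coordination number is 4.
A d⁰ ion has no crystal-field stabilisation preference between square planar and tetrahedral, so four ligands adopt the sterically favoured tetrahedral geometry.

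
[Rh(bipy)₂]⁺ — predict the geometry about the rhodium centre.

2,2′-bipyridine is neutral; balancing the +1 overall charge requires Rh(I).
Rh sits in group 9, so the d-electron count is 9 − 1 = 8.
Counting donor atoms: 2×2,2′-bipyridine (bidentate) → 4 donors. Coordination number = 4.
A 4d d⁸ ion has a large crystal-field splitting; square planar leaves the high-energy d_{x²−y²} orbital empty and maximises CFSE.

square planar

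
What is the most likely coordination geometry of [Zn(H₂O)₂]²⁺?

linear

Water is neutral; balancing the +2 overall charge requires Zn(II).
Zinc is a group-12 element; Zn(II) is therefore d¹⁰.
Coordination number: 2.
A d¹⁰ ion with only two ligands adopts a linear arrangement (sp hybridisation; no CFSE preference).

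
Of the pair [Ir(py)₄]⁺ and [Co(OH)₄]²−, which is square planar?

For [Ir(py)₄]⁺: Summing ligand charges against the +1 overall charge gives an oxidation state of +1 for iridium. Ir sits in group 9, so the d-electron count is 9 − 1 = 8. A 5d d⁸ ion has a large crystal-field splitting; square planar leaves the high-energy d_{x²−y²} orbital empty and maximises CFSE. → square planar.
For [Co(OH)₄]²−: Each hydroxide is −1; balancing the −2 overall charge requires Co(II). Group 9 minus oxidation state 2 gives a d⁷ configuration. For a high-spin 3d d⁷ ion with weak-field ligands the small Δₜ gives little square-planar CFSE advantage, so four ligands adopt the sterically favoured tetrahedral geometry. → tetrahedral.

[Ir(py)₄]⁺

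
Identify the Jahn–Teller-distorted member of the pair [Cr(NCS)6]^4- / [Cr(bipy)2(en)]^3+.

[Cr(NCS)6]^4-: Summing ligand charges against the −4 overall charge gives an oxidation state of +2 for chromium. Chromium is a group-6 element; Cr(II) is therefore d⁴. Isothiocyanate is a weak-field ligand for a first-row metal, so the complex is high-spin. The t₂g³e_g¹ (high-spin) configuration has an unevenly filled e_g set; the Jahn–Teller theorem predicts a tetragonal distortion (typically axial elongation) to lift the degeneracy.
[Cr(bipy)2(en)]^3+: Summing ligand charges against the +3 overall charge gives an oxidation state of +3 for chromium. Cr sits in group 6, so the d-electron count is 6 − 3 = 3. The d³ configuration leaves the e_g set evenly filled (or empty) — no strong Jahn–Teller driving force.

[Cr(NCS)6]^4-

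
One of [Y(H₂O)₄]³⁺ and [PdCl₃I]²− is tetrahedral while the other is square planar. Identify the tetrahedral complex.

[Y(H₂O)₄]³⁺

For [Y(H₂O)₄]³⁺: Summing ligand charges against the +3 overall charge gives an oxidation state of +3 for yttrium. Y sits in group 3, so the d-electron count is 3 − 3 = 0. A d⁰ ion has no crystal-field stabilisation preference between square planar and tetrahedral, so four ligands adopt the sterically favoured tetrahedral geometry. → tetrahedral.
For [PdCl₃I]²−: Ligand charges: each chloride is −1; each iodide is −1. With an overall charge of −2 the palladium centre must be in the +2 oxidation state. Palladium is a group-10 element; Pd(II) is therefore d⁸. A 4d d⁸ ion has a large crystal-field splitting; square planar leaves the high-energy d_{x²−y²} orbital empty and maximises CFSE. → square planar.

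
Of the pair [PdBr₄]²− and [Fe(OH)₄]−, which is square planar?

For [PdBr₄]²−: Ligand charges: each bromide is −1. With an overall charge of −2 the palladium centre must be in the +2 oxidation state. Group 10 minus oxidation state 2 gives a d⁸ configuration. A 4d d⁸ ion has a large crystal-field splitting; square planar leaves the high-energy d_{x²−y²} orbital empty and maximises CFSE. → square planar.
For [Fe(OH)₄]−: Ligand charges: each hydroxide is −1. With an overall charge of −1 the iron centre must be in the +3 oxidation state. Group 8 minus oxidation state 3 gives a d⁵ configuration. A high-spin d⁵ ion has zero CFSE in either geometry, so four ligands adopt the sterically favoured tetrahedral geometry. → tetrahedral.

[PdBr₄]²−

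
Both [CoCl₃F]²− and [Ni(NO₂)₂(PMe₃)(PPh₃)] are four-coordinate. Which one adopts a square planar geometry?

For [CoCl₃F]²−: Summing ligand charges against the −2 overall charge gives an oxidation state of +2 for cobalt. Group 9 minus oxidation state 2 gives a d⁷ configuration. For a high-spin 3d d⁷ ion with weak-field ligands the small Δₜ gives little square-planar CFSE advantage, so four ligands adopt the sterically favoured tetrahedral geometry. → tetrahedral.
For [Ni(NO₂)₂(PMe₃)(PPh₃)]: Ligand charges: each nitro (N-bound nitrite) is −1; trimethylphosphine is neutral; triphenylphosphine is neutral. With an overall charge of 0 the nickel centre must be in the +2 oxidation state. Group 10 minus oxidation state 2 gives a d⁸ configuration. Nitro (N-bound nitrite), trimethylphosphine, and triphenylphosphine are strong-field ligands (high in the spectrochemical series). A 3d d⁸ ion with strong-field ligands gains enough CFSE to favour square planar over tetrahedral. → square planar.

[Ni(NO₂)₂(PMe₃)(PPh₃)]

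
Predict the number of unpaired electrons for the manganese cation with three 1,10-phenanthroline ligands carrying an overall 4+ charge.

1,10-phenanthroline is neutral; balancing the +4 overall charge requires Mn(IV).
Mn sits in group 7, so the d-electron count is 7 − 4 = 3.
Counting donor atoms: 3×1,10-phenanthroline (bidentate) → 6 donors. Coordination number = 6.
In an octahedral field the d³ configuration is t₂g³e_g⁰ (only one arrangement possible), giving 3 unpaired electrons.

3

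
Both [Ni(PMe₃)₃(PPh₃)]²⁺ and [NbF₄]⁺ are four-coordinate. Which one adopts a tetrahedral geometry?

[NbF₄]⁺

For [Ni(PMe₃)₃(PPh₃)]²⁺: Summing ligand charges against the +2 overall charge gives an oxidation state of +2 for nickel. Ni sits in group 10, so the d-electron count is 10 − 2 = 8. Trimethylphosphine and triphenylphosphine are strong-field ligands (high in the spectrochemical series). A 3d d⁸ ion with strong-field ligands gains enough CFSE to favour square planar over tetrahedral. → square planar.
For [NbF₄]⁺: Ligand charges: each fluoride is −1. With an overall charge of +1 the niobium centre must be in the +5 oxidation state. Group 5 minus oxidation state 5 gives a d⁰ configuration. A d⁰ ion has no crystal-field stabilisation preference between square planar and tetrahedral, so four ligands adopt the sterically favoured tetrahedral geometry. → tetrahedral.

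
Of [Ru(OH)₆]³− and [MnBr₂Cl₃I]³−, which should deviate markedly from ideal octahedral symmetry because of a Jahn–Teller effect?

[MnBr₂Cl₃I]³−

[Ru(OH)₆]³−: Summing ligand charges against the −3 overall charge gives an oxidation state of +3 for ruthenium. Group 8 minus oxidation state 3 gives a d⁵ configuration. A 4d ion has a large Δₒ and is invariably low-spin. The d⁵ configuration leaves the e_g set evenly filled (or empty) — no strong Jahn–Teller driving force.
[MnBr₂Cl₃I]³−: Each bromide is −1; each chloride is −1; each iodide is −1; balancing the −3 overall charge requires Mn(III). Mn sits in group 7, so the d-electron count is 7 − 3 = 4. Bromide, chloride, and iodide are weak-field ligands for a first-row metal, so the complex is high-spin. The t₂g³e_g¹ (high-spin) configuration has an unevenly filled e_g set; the Jahn–Teller theorem predicts a tetragonal distortion (typically axial elongation) to lift the degeneracy.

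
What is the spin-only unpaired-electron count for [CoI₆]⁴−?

Each iodide is −1; balancing the −4 overall charge requires Co(II).
Co sits in group 9, so the d-electron count is 9 − 2 = 7.
The spin state decides the count: Iodide is a weak-field ligand for a first-row metal, so the complex is high-spin.
An octahedral high-spin d⁷ ion is t₂g⁵e_g², giving 3 unpaired electrons.

3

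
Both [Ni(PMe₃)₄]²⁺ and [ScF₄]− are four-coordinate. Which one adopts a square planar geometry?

For [Ni(PMe₃)₄]²⁺: Ligand charges: trimethylphosphine is neutral. With an overall charge of +2 the nickel centre must be in the +2 oxidation state. Group 10 minus oxidation state 2 gives a d⁸ configuration. Trimethylphosphine is a strong-field ligand (high in the spectrochemical series). A 3d d⁸ ion with strong-field ligands gains enough CFSE to favour square planar over tetrahedral. → square planar.
For [ScF₄]−: Each fluoride is −1; balancing the −1 overall charge requires Sc(III). Sc sits in group 3, so the d-electron count is 3 − 3 = 0. A d⁰ ion has no crystal-field stabilisation preference between square planar and tetrahedral, so four ligands adopt the sterically favoured tetrahedral geometry. → tetrahedral.

[Ni(PMe₃)₄]²⁺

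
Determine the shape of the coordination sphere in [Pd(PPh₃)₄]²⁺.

Summing ligand charges against the +2 overall charge gives an oxidation state of +2 for palladium.
Palladium is a group-10 element; Pd(II) is therefore d⁸.
With 4 monodentate ligands the coordination number is 4.
A 4d d⁸ ion has a large crystal-field splitting; square planar leaves the high-energy d_{x²−y²} orbital empty and maximises CFSE.

square planar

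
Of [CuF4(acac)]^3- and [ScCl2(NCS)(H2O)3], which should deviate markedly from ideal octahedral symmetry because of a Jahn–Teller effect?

[CuF4(acac)]^3-: Each fluoride is −1; each acetylacetonate is −1; balancing the −3 overall charge requires Cu(II). Copper is a group-11 element; Cu(II) is therefore d⁹. The t₂g⁶e_g³ configuration has an unevenly filled e_g set; the Jahn–Teller theorem predicts a tetragonal distortion (typically axial elongation) to lift the degeneracy.
[ScCl2(NCS)(H2O)3]: Each chloride is −1; each isothiocyanate is −1; water is neutral; balancing the 0 overall charge requires Sc(III). Group 3 minus oxidation state 3 gives a d⁰ configuration. The d⁰ configuration leaves the e_g set evenly filled (or empty) — no strong Jahn–Teller driving force.

[CuF4(acac)]^3-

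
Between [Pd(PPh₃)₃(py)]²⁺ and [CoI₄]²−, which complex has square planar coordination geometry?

[Pd(PPh₃)₃(py)]²⁺

For [Pd(PPh₃)₃(py)]²⁺: Summing ligand charges against the +2 overall charge gives an oxidation state of +2 for palladium. Group 10 minus oxidation state 2 gives a d⁸ configuration. A 4d d⁸ ion has a large crystal-field splitting; square planar leaves the high-energy d_{x²−y²} orbital empty and maximises CFSE. → square planar.
For [CoI₄]²−: Ligand charges: each iodide is −1. With an overall charge of −2 the cobalt centre must be in the +2 oxidation state. Cobalt is a group-9 element; Co(II) is therefore d⁷. For a high-spin 3d d⁷ ion with weak-field ligands the small Δₜ gives little square-planar CFSE advantage, so four ligands adopt the sterically favoured tetrahedral geometry. → tetrahedral.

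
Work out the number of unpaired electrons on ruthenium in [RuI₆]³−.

1

Each iodide is −1; balancing the −3 overall charge requires Ru(III).
Ruthenium is a group-8 element; Ru(III) is therefore d⁵.
The spin state decides the count: a 4d ion has a large Δₒ and is invariably low-spin.
An octahedral low-spin d⁵ ion is t₂g⁵e_g⁰, giving 1 unpaired electron.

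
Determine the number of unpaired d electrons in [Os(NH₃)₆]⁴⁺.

2

Ammonia is neutral; balancing the +4 overall charge requires Os(IV).
Osmium is a group-8 element; Os(IV) is therefore d⁴.
The spin state decides the count: a 5d ion has a large Δₒ and is invariably low-spin.
An octahedral low-spin d⁴ ion is t₂g⁴e_g⁰, giving 2 unpaired electrons.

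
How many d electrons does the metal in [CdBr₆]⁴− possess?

Summing ligand charges against the −4 overall charge gives an oxidation state of +2 for cadmium.
Group 12 minus oxidation state 2 gives a d¹⁰ configuration.

d10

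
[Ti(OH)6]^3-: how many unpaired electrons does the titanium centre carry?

1 unpaired electron

Summing ligand charges against the −3 overall charge gives an oxidation state of +3 for titanium.
Titanium is a group-4 element; Ti(III) is therefore d¹.
In an octahedral field the d¹ configuration is t₂g¹e_g⁰ (only one arrangement possible), giving 1 unpaired electron.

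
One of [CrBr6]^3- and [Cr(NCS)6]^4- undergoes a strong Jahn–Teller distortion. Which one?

[CrBr6]^3-: Each bromide is −1; balancing the −3 overall charge requires Cr(III). Chromium is a group-6 element; Cr(III) is therefore d³. The d³ configuration leaves the e_g set evenly filled (or empty) — no strong Jahn–Teller driving force.
[Cr(NCS)6]^4-: Ligand charges: each isothiocyanate is −1. With an overall charge of −4 the chromium centre must be in the +2 oxidation state. Group 6 minus oxidation state 2 gives a d⁴ configuration. Isothiocyanate is a weak-field ligand for a first-row metal, so the complex is high-spin. The t₂g³e_g¹ (high-spin) configuration has an unevenly filled e_g set; the Jahn–Teller theorem predicts a tetragonal distortion (typically axial elongation) to lift the degeneracy.

[Cr(NCS)6]^4-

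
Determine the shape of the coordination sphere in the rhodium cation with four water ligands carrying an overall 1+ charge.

Ligand charges: water is neutral. With an overall charge of +1 the rhodium centre must be in the +1 oxidation state.
Rhodium is a group-9 element; Rh(I) is therefore d⁸.
With 4 monodentate ligands the coordination number is 4.
A 4d d⁸ ion has a large crystal-field splitting; square planar leaves the high-energy d_{x²−y²} orbital empty and maximises CFSE.

square planar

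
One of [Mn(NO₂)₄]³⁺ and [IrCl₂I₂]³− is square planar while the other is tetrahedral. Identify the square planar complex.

For [Mn(NO₂)₄]³⁺: Ligand charges: each nitro (N-bound nitrite) is −1. With an overall charge of +3 the manganese centre must be in the +7 oxidation state. Mn sits in group 7, so the d-electron count is 7 − 7 = 0. A d⁰ ion has no crystal-field stabilisation preference between square planar and tetrahedral, so four ligands adopt the sterically favoured tetrahedral geometry. → tetrahedral.
For [IrCl₂I₂]³−: Summing ligand charges against the −3 overall charge gives an oxidation state of +1 for iridium. Group 9 minus oxidation state 1 gives a d⁸ configuration. A 5d d⁸ ion has a large crystal-field splitting; square planar leaves the high-energy d_{x²−y²} orbital empty and maximises CFSE. → square planar.

[IrCl₂I₂]³−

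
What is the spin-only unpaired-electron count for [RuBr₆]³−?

Summing ligand charges against the −3 overall charge gives an oxidation state of +3 for ruthenium.
Ru sits in group 8, so the d-electron count is 8 − 3 = 5.
The spin state decides the count: a 4d ion has a large Δₒ and is invariably low-spin.
An octahedral low-spin d⁵ ion is t₂g⁵e_g⁰, giving 1 unpaired electron.

1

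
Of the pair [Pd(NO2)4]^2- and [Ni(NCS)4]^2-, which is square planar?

For [Pd(NO2)4]^2-: Each nitro (N-bound nitrite) is −1; balancing the −2 overall charge requires Pd(II). Group 10 minus oxidation state 2 gives a d⁸ configuration. A 4d d⁸ ion has a large crystal-field splitting; square planar leaves the high-energy d_{x²−y²} orbital empty and maximises CFSE. → square planar.
For [Ni(NCS)4]^2-: Summing ligand charges against the −2 overall charge gives an oxidation state of +2 for nickel. Ni sits in group 10, so the d-electron count is 10 − 2 = 8. Isothiocyanate is a weak-field ligand. With weak-field ligands the CFSE gain from square planar is small, so a 3d d⁸ ion takes the sterically preferred tetrahedral geometry. → tetrahedral.

[Pd(NO2)4]^2-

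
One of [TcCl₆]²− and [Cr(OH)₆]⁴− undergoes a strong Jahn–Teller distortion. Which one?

[Cr(OH)₆]⁴−

[TcCl₆]²−: Each chloride is −1; balancing the −2 overall charge requires Tc(IV). Technetium is a group-7 element; Tc(IV) is therefore d³. The d³ configuration leaves the e_g set evenly filled (or empty) — no strong Jahn–Teller driving force.
[Cr(OH)₆]⁴−: Summing ligand charges against the −4 overall charge gives an oxidation state of +2 for chromium. Cr sits in group 6, so the d-electron count is 6 − 2 = 4. Hydroxide is a weak-field ligand for a first-row metal, so the complex is high-spin. The t₂g³e_g¹ (high-spin) configuration has an unevenly filled e_g set; the Jahn–Teller theorem predicts a tetragonal distortion (typically axial elongation) to lift the degeneracy.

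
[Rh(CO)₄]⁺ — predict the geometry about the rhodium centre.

Ligand charges: carbonyl is neutral. With an overall charge of +1 the rhodium centre must be in the +1 oxidation state.
Rhodium is a group-9 element; Rh(I) is therefore d⁸.
Coordination number: 4.
A 4d d⁸ ion has a large crystal-field splitting; square planar leaves the high-energy d_{x²−y²} orbital empty and maximises CFSE.

square planar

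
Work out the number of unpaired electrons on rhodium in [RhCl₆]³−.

Summing ligand charges against the −3 overall charge gives an oxidation state of +3 for rhodium.
Group 9 minus oxidation state 3 gives a d⁶ configuration.
The spin state decides the count: a 4d ion has a large Δₒ and is invariably low-spin.
An octahedral low-spin d⁶ ion is t₂g⁶e_g⁰, giving 0 unpaired electrons.

0 unpaired electrons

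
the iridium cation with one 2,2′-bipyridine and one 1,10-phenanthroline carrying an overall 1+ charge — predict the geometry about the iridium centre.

square planar

Ligand charges: 2,2′-bipyridine is neutral; 1,10-phenanthroline is neutral. With an overall charge of +1 the iridium centre must be in the +1 oxidation state.
Iridium is a group-9 element; Ir(I) is therefore d⁸.
Counting donor atoms: 1×2,2′-bipyridine (bidentate) → 2 donors; 1×1,10-phenanthroline (bidentate) → 2 donors. Coordination number = 4.
A 5d d⁸ ion has a large crystal-field splitting; square planar leaves the high-energy d_{x²−y²} orbital empty and maximises CFSE.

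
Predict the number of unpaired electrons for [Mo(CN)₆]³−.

Summing ligand charges against the −3 overall charge gives an oxidation state of +3 for molybdenum.
Group 6 minus oxidation state 3 gives a d³ configuration.
In an octahedral field the d³ configuration is t₂g³e_g⁰ (only one arrangement possible), giving 3 unpaired electrons.

3 unpaired electrons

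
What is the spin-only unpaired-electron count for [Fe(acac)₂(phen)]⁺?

Ligand charges: each acetylacetonate is −1; 1,10-phenanthroline is neutral. With an overall charge of +1 the iron centre must be in the +3 oxidation state.
Group 8 minus oxidation state 3 gives a d⁵ configuration.
Counting donor atoms: 2×acetylacetonate (bidentate) → 4 donors; 1×1,10-phenanthroline (bidentate) → 2 donors. Coordination number = 6.
The spin state decides the count: Acetylacetonate is a weak-field ligand for a first-row metal, so the complex is high-spin.
An octahedral high-spin d⁵ ion is t₂g³e_g², giving 5 unpaired electrons.

5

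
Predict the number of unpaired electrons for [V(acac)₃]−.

3 unpaired electrons

Ligand charges: each acetylacetonate is −1. With an overall charge of −1 the vanadium centre must be in the +2 oxidation state.
Group 5 minus oxidation state 2 gives a d³ configuration.
Counting donor atoms: 3×acetylacetonate (bidentate) → 6 donors. Coordination number = 6.
In an octahedral field the d³ configuration is t₂g³e_g⁰ (only one arrangement possible), giving 3 unpaired electrons.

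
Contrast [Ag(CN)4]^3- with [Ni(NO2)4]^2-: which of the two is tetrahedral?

[Ag(CN)4]^3-

For [Ag(CN)4]^3-: Ligand charges: each cyanide is −1. With an overall charge of −3 the silver centre must be in the +1 oxidation state. Silver is a group-11 element; Ag(I) is therefore d¹⁰. A d¹⁰ ion has no crystal-field stabilisation preference between square planar and tetrahedral, so four ligands adopt the sterically favoured tetrahedral geometry. → tetrahedral.
For [Ni(NO2)4]^2-: Ligand charges: each nitro (N-bound nitrite) is −1. With an overall charge of −2 the nickel centre must be in the +2 oxidation state. Ni sits in group 10, so the d-electron count is 10 − 2 = 8. Nitro (N-bound nitrite) is a strong-field ligand (high in the spectrochemical series). A 3d d⁸ ion with strong-field ligands gains enough CFSE to favour square planar over tetrahedral. → square planar.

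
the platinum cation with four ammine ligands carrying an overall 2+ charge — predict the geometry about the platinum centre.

Ammonia is neutral; balancing the +2 overall charge requires Pt(II).
Group 10 minus oxidation state 2 gives a d⁸ configuration.
Coordination number: 4.
A 5d d⁸ ion has a large crystal-field splitting; square planar leaves the high-energy d_{x²−y²} orbital empty and maximises CFSE.

square planar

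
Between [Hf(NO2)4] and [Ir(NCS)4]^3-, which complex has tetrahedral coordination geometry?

For [Hf(NO2)4]: Each nitro (N-bound nitrite) is −1; balancing the 0 overall charge requires Hf(IV). Group 4 minus oxidation state 4 gives a d⁰ configuration. A d⁰ ion has no crystal-field stabilisation preference between square planar and tetrahedral, so four ligands adopt the sterically favoured tetrahedral geometry. → tetrahedral.
For [Ir(NCS)4]^3-: Ligand charges: each isothiocyanate is −1. With an overall charge of −3 the iridium centre must be in the +1 oxidation state. Ir sits in group 9, so the d-electron count is 9 − 1 = 8. A 5d d⁸ ion has a large crystal-field splitting; square planar leaves the high-energy d_{x²−y²} orbital empty and maximises CFSE. → square planar.

[Hf(NO2)4]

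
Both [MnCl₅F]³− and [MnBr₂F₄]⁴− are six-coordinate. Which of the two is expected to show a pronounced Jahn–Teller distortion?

[MnCl₅F]³−: Summing ligand charges against the −3 overall charge gives an oxidation state of +3 for manganese. Mn sits in group 7, so the d-electron count is 7 − 3 = 4. Chloride and fluoride are weak-field ligands for a first-row metal, so the complex is high-spin. The t₂g³e_g¹ (high-spin) configuration has an unevenly filled e_g set; the Jahn–Teller theorem predicts a tetragonal distortion (typically axial elongation) to lift the degeneracy.
[MnBr₂F₄]⁴−: Summing ligand charges against the −4 overall charge gives an oxidation state of +2 for manganese. Mn sits in group 7, so the d-electron count is 7 − 2 = 5. Bromide and fluoride are weak-field ligands for a first-row metal, so the complex is high-spin. The d⁵ configuration leaves the e_g set evenly filled (or empty) — no strong Jahn–Teller driving force.

[MnCl₅F]³−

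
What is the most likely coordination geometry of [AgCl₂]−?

linear

Summing ligand charges against the −1 overall charge gives an oxidation state of +1 for silver.
Group 11 minus oxidation state 1 gives a d¹⁰ configuration.
With 2 monodentate ligands the coordination number is 2.
A d¹⁰ ion with only two ligands adopts a linear arrangement (sp hybridisation; no CFSE preference).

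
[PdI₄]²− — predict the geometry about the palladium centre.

square planar

Ligand charges: each iodide is −1. With an overall charge of −2 the palladium centre must be in the +2 oxidation state.
Pd sits in group 10, so the d-electron count is 10 − 2 = 8.
Coordination number: 4.
A 4d d⁸ ion has a large crystal-field splitting; square planar leaves the high-energy d_{x²−y²} orbital empty and maximises CFSE.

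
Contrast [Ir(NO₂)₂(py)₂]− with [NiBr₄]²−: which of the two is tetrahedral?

[NiBr₄]²−

For [Ir(NO₂)₂(py)₂]−: Each nitro (N-bound nitrite) is −1; pyridine is neutral; balancing the −1 overall charge requires Ir(I). Ir sits in group 9, so the d-electron count is 9 − 1 = 8. A 5d d⁸ ion has a large crystal-field splitting; square planar leaves the high-energy d_{x²−y²} orbital empty and maximises CFSE. → square planar.
For [NiBr₄]²−: Ligand charges: each bromide is −1. With an overall charge of −2 the nickel centre must be in the +2 oxidation state. Ni sits in group 10, so the d-electron count is 10 − 2 = 8. Bromide is a weak-field ligand. With weak-field ligands the CFSE gain from square planar is small, so a 3d d⁸ ion takes the sterically preferred tetrahedral geometry. → tetrahedral.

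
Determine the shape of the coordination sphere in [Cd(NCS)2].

Ligand charges: each isothiocyanate is −1. With an overall charge of 0 the cadmium centre must be in the +2 oxidation state.
Cd sits in group 12, so the d-electron count is 12 − 2 = 10.
With 2 monodentate ligands the coordination number is 2.
A d¹⁰ ion with only two ligands adopts a linear arrangement (sp hybridisation; no CFSE preference).

linear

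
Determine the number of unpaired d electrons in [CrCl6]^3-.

Each chloride is −1; balancing the −3 overall charge requires Cr(III).
Cr sits in group 6, so the d-electron count is 6 − 3 = 3.
In an octahedral field the d³ configuration is t₂g³e_g⁰ (only one arrangement possible), giving 3 unpaired electrons.

3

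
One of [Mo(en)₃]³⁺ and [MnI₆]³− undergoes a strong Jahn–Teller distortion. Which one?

[MnI₆]³−

[Mo(en)₃]³⁺: Ligand charges: ethylenediamine is neutral. With an overall charge of +3 the molybdenum centre must be in the +3 oxidation state. Molybdenum is a group-6 element; Mo(III) is therefore d³. The d³ configuration leaves the e_g set evenly filled (or empty) — no strong Jahn–Teller driving force.
[MnI₆]³−: Each iodide is −1; balancing the −3 overall charge requires Mn(III). Group 7 minus oxidation state 3 gives a d⁴ configuration. Iodide is a weak-field ligand for a first-row metal, so the complex is high-spin. The t₂g³e_g¹ (high-spin) configuration has an unevenly filled e_g set; the Jahn–Teller theorem predicts a tetragonal distortion (typically axial elongation) to lift the degeneracy.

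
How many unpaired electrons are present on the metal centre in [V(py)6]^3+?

2 unpaired electrons

Pyridine is neutral; balancing the +3 overall charge requires V(III).
V sits in group 5, so the d-electron count is 5 − 3 = 2.
In an octahedral field the d² configuration is t₂g²e_g⁰ (only one arrangement possible), giving 2 unpaired electrons.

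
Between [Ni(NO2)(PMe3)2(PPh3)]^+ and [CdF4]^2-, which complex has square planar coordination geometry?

For [Ni(NO2)(PMe3)2(PPh3)]^+: Summing ligand charges against the +1 overall charge gives an oxidation state of +2 for nickel. Ni sits in group 10, so the d-electron count is 10 − 2 = 8. Nitro (N-bound nitrite), trimethylphosphine, and triphenylphosphine are strong-field ligands (high in the spectrochemical series). A 3d d⁸ ion with strong-field ligands gains enough CFSE to favour square planar over tetrahedral. → square planar.
For [CdF4]^2-: Summing ligand charges against the −2 overall charge gives an oxidation state of +2 for cadmium. Cadmium is a group-12 element; Cd(II) is therefore d¹⁰. A d¹⁰ ion has no crystal-field stabilisation preference between square planar and tetrahedral, so four ligands adopt the sterically favoured tetrahedral geometry. → tetrahedral.

[Ni(NO2)(PMe3)2(PPh3)]^+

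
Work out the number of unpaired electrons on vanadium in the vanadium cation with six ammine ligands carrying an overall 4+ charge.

Summing ligand charges against the +4 overall charge gives an oxidation state of +4 for vanadium.
V sits in group 5, so the d-electron count is 5 − 4 = 1.
In an octahedral field the d¹ configuration is t₂g¹e_g⁰ (only one arrangement possible), giving 1 unpaired electron.

1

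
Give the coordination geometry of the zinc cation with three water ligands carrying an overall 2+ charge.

Summing ligand charges against the +2 overall charge gives an oxidation state of +2 for zinc.
Zn sits in group 12, so the d-electron count is 12 − 2 = 10.
With 3 monodentate ligands the coordination number is 3.
Three ligands around a d¹⁰ centre minimise repulsion in a trigonal-planar arrangement.

trigonal planar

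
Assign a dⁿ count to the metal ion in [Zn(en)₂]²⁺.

d10

Ethylenediamine is neutral; balancing the +2 overall charge requires Zn(II).
Zinc is a group-12 element; Zn(II) is therefore d¹⁰.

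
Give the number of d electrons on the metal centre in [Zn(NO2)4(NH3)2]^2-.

Each nitro (N-bound nitrite) is −1; ammonia is neutral; balancing the −2 overall charge requires Zn(II).
Zinc is a group-12 element; Zn(II) is therefore d¹⁰.

d10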